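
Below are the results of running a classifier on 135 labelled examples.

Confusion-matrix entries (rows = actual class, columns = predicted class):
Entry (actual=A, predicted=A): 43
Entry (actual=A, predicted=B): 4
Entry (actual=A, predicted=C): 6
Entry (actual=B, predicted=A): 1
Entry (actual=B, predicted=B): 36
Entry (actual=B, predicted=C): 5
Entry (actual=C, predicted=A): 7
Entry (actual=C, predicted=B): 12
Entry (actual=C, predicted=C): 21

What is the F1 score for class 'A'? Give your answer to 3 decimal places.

0.827

One-vs-rest for 'A': TP = diagonal; FP = other classes predicted 'A'; FN = 'A' predicted as other.
F1 score = 2·TP/(2·TP+FP+FN).
A: TP=43, FP=1+7=8, FN=4+6=10 → 86/104 = 0.8269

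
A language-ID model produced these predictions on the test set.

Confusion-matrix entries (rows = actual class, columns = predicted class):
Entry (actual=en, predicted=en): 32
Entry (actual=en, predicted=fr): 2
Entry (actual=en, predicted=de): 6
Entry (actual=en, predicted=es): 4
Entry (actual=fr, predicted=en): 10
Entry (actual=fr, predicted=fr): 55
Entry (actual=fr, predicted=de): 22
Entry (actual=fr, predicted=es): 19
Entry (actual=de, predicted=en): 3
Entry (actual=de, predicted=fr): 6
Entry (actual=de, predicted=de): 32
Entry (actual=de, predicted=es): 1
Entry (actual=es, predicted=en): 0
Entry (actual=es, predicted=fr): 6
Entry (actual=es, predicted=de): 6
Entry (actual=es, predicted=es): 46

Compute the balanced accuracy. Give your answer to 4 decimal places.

0.7003

Balanced accuracy = mean of per-class recall.
  en: recall = 32/44 = 0.72727
  fr: recall = 55/106 = 0.51887
  de: recall = 32/42 = 0.76190
  es: recall = 46/58 = 0.79310
Mean = (0.72727 + 0.51887 + 0.76190 + 0.79310) / 4 = 0.7003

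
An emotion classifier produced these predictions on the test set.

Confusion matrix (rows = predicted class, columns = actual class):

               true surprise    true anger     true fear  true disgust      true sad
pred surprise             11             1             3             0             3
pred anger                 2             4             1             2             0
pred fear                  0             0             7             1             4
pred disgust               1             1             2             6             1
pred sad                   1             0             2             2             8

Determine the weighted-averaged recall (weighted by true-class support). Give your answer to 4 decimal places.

0.5714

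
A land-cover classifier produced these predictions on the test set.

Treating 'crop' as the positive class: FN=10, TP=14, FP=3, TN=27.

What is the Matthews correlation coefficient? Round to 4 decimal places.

0.5171

MCC = (TP·TN − FP·FN) / √((TP+FP)(TP+FN)(TN+FP)(TN+FN))
Numerator = 14·27 − 3·10 = 348
Denominator = √(17·24·30·37) = √452880 = 672.9636
MCC = 348 / 672.9636 = 0.5171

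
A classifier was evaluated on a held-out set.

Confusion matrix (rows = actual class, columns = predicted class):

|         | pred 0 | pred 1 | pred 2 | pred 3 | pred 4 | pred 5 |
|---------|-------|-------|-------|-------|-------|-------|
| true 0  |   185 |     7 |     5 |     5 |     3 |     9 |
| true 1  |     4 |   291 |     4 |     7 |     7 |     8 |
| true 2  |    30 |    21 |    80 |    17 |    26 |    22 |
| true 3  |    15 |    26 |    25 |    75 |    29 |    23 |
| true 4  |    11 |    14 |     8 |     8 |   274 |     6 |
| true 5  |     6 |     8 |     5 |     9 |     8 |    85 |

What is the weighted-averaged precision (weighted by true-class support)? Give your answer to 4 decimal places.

Per-class precision (TP/(TP+FP)):
  0: TP=185, FP=4+30+15+11+6=66 → 185/251 = 0.73705
  1: TP=291, FP=7+21+26+14+8=76 → 291/367 = 0.79292
  2: TP=80, FP=5+4+25+8+5=47 → 80/127 = 0.62992
  3: TP=75, FP=5+7+17+8+9=46 → 75/121 = 0.61983
  4: TP=274, FP=3+7+26+29+8=73 → 274/347 = 0.78963
  5: TP=85, FP=9+8+22+23+6=68 → 85/153 = 0.55556
Weighted-precision = Σ (supportᵢ/N)·precisionᵢ with N=1366: (214/1366)·0.73705 + (321/1366)·0.79292 + (196/1366)·0.62992 + (193/1366)·0.61983 + (321/1366)·0.78963 + (121/1366)·0.55556 = 0.7145

0.7145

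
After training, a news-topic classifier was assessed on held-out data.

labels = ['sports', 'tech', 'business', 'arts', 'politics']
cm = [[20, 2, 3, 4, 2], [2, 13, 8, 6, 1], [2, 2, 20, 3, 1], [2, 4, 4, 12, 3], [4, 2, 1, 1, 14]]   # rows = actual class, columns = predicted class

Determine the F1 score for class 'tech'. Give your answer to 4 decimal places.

F1 score = 2·TP/(2·TP+FP+FN).
tech: TP=13, FP=2+2+4+2=10, FN=2+8+6+1=17 → 26/53 = 0.49057

0.4906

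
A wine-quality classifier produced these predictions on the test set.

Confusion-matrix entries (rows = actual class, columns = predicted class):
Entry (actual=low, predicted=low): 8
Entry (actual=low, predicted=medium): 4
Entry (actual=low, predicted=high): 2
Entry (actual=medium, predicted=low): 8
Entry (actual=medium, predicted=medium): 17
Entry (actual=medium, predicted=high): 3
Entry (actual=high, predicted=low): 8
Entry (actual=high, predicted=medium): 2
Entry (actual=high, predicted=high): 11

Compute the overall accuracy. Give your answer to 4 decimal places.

0.5714

Accuracy = trace / total = (8+17+11=36) / 63 = 36/63 = 0.5714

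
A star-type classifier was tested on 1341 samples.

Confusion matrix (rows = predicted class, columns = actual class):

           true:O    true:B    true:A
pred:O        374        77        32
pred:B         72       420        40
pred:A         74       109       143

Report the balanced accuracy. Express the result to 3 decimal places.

Balanced accuracy = mean of per-class recall.
  O: recall = 374/520 = 0.7192
  B: recall = 420/606 = 0.6931
  A: recall = 143/215 = 0.6651
Mean = (0.7192 + 0.6931 + 0.6651) / 3 = 0.692

0.692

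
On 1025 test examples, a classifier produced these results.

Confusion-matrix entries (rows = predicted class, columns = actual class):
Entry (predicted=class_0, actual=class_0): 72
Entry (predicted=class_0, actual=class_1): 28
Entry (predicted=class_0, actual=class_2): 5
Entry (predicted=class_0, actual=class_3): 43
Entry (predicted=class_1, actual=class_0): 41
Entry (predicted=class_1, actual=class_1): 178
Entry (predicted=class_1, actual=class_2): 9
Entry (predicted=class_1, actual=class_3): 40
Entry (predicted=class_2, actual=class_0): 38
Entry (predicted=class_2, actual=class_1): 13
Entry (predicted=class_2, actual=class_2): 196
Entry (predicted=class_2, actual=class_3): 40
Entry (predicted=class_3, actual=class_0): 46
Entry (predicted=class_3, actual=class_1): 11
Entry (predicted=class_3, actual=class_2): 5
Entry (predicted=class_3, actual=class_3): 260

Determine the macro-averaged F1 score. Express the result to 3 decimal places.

Per-class F1 score (2·TP/(2·TP+FP+FN)):
  class_0: TP=72, FP=28+5+43=76, FN=41+38+46=125 → 144/345 = 0.4174
  class_1: TP=178, FP=41+9+40=90, FN=28+13+11=52 → 356/498 = 0.7149
  class_2: TP=196, FP=38+13+40=91, FN=5+9+5=19 → 392/502 = 0.7809
  class_3: TP=260, FP=46+11+5=62, FN=43+40+40=123 → 520/705 = 0.7376
Macro-F1 score = mean = (0.4174 + 0.7149 + 0.7809 + 0.7376) / 4 = 0.663

0.663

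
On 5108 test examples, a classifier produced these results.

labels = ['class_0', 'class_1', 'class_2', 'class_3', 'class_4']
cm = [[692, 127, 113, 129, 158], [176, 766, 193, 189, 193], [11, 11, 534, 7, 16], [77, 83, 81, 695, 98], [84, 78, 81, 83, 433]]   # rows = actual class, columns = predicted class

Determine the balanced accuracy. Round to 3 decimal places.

0.648

Balanced accuracy = mean of per-class recall.
  class_0: recall = 692/1219 = 0.5677
  class_1: recall = 766/1517 = 0.5049
  class_2: recall = 534/579 = 0.9223
  class_3: recall = 695/1034 = 0.6721
  class_4: recall = 433/759 = 0.5705
Mean = (0.5677 + 0.5049 + 0.9223 + 0.6721 + 0.5705) / 5 = 0.648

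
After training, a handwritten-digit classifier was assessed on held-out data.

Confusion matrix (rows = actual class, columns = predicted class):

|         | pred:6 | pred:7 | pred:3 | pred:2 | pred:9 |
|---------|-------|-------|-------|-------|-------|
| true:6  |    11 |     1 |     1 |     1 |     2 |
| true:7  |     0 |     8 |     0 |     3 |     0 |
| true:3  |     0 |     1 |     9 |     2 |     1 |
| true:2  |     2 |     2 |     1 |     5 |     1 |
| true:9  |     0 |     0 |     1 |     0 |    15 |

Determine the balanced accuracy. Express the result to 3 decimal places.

0.700

Balanced accuracy = mean of per-class recall.
  6: recall = 11/16 = 0.6875
  7: recall = 8/11 = 0.7273
  3: recall = 9/13 = 0.6923
  2: recall = 5/11 = 0.4545
  9: recall = 15/16 = 0.9375
Mean = (0.6875 + 0.7273 + 0.6923 + 0.4545 + 0.9375) / 5 = 0.700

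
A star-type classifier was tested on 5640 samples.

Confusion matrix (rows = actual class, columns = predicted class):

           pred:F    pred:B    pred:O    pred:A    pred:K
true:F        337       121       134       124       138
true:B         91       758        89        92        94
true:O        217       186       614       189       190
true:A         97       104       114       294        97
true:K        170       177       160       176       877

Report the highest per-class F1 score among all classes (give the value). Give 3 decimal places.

0.614

Per-class F1 score (2·TP/(2·TP+FP+FN)):
  F: TP=337, FP=91+217+97+170=575, FN=121+134+124+138=517 → 674/1766 = 0.3817
  B: TP=758, FP=121+186+104+177=588, FN=91+89+92+94=366 → 1516/2470 = 0.6138
  O: TP=614, FP=134+89+114+160=497, FN=217+186+189+190=782 → 1228/2507 = 0.4898
  A: TP=294, FP=124+92+189+176=581, FN=97+104+114+97=412 → 588/1581 = 0.3719
  K: TP=877, FP=138+94+190+97=519, FN=170+177+160+176=683 → 1754/2956 = 0.5934
Highest is class 'B' with F1 score = 0.614.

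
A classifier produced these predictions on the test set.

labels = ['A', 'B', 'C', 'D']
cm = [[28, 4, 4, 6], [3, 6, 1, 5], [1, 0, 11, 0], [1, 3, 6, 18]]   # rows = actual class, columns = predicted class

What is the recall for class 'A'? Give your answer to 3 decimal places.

0.667

Treat 'A' as positive and all other classes as negative.
recall = TP/(TP+FN).
A: TP=28, FN=4+4+6=14 → 28/42 = 0.6667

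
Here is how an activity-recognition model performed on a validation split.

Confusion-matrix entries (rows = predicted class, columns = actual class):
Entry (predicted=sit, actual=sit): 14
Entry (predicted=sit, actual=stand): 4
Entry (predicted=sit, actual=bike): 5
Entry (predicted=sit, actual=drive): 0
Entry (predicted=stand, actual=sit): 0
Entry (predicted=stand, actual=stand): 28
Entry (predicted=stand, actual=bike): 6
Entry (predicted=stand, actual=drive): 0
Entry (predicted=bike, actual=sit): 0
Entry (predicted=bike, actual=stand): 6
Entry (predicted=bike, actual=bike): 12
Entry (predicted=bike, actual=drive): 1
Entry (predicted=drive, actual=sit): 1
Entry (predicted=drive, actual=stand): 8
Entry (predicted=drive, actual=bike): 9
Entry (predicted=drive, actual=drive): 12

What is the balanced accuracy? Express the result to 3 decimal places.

0.710

Balanced accuracy = mean of per-class recall.
  sit: recall = 14/15 = 0.9333
  stand: recall = 28/46 = 0.6087
  bike: recall = 12/32 = 0.3750
  drive: recall = 12/13 = 0.9231
Mean = (0.9333 + 0.6087 + 0.3750 + 0.9231) / 4 = 0.710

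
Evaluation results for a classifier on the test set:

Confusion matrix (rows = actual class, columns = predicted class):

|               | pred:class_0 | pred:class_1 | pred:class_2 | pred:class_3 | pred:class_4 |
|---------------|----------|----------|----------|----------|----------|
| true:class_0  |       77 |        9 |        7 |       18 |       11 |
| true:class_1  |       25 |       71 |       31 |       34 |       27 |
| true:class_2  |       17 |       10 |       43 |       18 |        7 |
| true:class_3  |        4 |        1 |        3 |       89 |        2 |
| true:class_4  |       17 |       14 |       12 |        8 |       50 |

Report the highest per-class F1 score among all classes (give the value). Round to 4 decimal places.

0.6692

Per-class F1 score (2·TP/(2·TP+FP+FN)):
  class_0: TP=77, FP=25+17+4+17=63, FN=9+7+18+11=45 → 154/262 = 0.58779
  class_1: TP=71, FP=9+10+1+14=34, FN=25+31+34+27=117 → 142/293 = 0.48464
  class_2: TP=43, FP=7+31+3+12=53, FN=17+10+18+7=52 → 86/191 = 0.45026
  class_3: TP=89, FP=18+34+18+8=78, FN=4+1+3+2=10 → 178/266 = 0.66917
  class_4: TP=50, FP=11+27+7+2=47, FN=17+14+12+8=51 → 100/198 = 0.50505
Highest is class 'class_3' with F1 score = 0.6692.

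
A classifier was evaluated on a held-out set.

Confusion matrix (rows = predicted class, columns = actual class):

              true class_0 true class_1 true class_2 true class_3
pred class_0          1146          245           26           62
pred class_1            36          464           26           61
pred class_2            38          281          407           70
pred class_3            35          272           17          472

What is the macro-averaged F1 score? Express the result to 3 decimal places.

0.657

Per-class F1 score (2·TP/(2·TP+FP+FN)):
  class_0: TP=1146, FP=245+26+62=333, FN=36+38+35=109 → 2292/2734 = 0.8383
  class_1: TP=464, FP=36+26+61=123, FN=245+281+272=798 → 928/1849 = 0.5019
  class_2: TP=407, FP=38+281+70=389, FN=26+26+17=69 → 814/1272 = 0.6399
  class_3: TP=472, FP=35+272+17=324, FN=62+61+70=193 → 944/1461 = 0.6461
Macro-F1 score = mean = (0.8383 + 0.5019 + 0.6399 + 0.6461) / 4 = 0.657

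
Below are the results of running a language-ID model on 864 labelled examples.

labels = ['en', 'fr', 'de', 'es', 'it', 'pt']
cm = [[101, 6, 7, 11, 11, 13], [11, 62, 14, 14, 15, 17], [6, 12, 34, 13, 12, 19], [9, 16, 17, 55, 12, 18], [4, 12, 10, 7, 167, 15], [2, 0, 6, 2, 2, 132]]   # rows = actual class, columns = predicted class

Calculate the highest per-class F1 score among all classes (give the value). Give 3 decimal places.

Per-class F1 score (2·TP/(2·TP+FP+FN)):
  en: TP=101, FP=11+6+9+4+2=32, FN=6+7+11+11+13=48 → 202/282 = 0.7163
  fr: TP=62, FP=6+12+16+12+0=46, FN=11+14+14+15+17=71 → 124/241 = 0.5145
  de: TP=34, FP=7+14+17+10+6=54, FN=6+12+13+12+19=62 → 68/184 = 0.3696
  es: TP=55, FP=11+14+13+7+2=47, FN=9+16+17+12+18=72 → 110/229 = 0.4803
  it: TP=167, FP=11+15+12+12+2=52, FN=4+12+10+7+15=48 → 334/434 = 0.7696
  pt: TP=132, FP=13+17+19+18+15=82, FN=2+0+6+2+2=12 → 264/358 = 0.7374
Highest is class 'it' with F1 score = 0.770.

0.770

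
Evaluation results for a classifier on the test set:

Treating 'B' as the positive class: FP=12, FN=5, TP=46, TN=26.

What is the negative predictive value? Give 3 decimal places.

NPV = TN/(TN+FN) = 26/(26+5) = 0.839

0.839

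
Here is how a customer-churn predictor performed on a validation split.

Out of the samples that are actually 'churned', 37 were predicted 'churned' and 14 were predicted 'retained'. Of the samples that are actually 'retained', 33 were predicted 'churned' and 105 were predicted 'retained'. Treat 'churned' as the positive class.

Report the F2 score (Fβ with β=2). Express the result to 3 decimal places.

Fβ = (1+β²)·TP / ((1+β²)·TP + β²·FN + FP), with β²=4
= 5·37 / (5·37 + 4·14 + 33) = 0.675

0.675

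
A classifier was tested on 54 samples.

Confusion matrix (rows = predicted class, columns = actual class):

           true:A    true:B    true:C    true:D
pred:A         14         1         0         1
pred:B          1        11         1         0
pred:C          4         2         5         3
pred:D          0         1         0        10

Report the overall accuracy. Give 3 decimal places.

0.741

Accuracy = trace / total = (14+11+5+10=40) / 54 = 40/54 = 0.741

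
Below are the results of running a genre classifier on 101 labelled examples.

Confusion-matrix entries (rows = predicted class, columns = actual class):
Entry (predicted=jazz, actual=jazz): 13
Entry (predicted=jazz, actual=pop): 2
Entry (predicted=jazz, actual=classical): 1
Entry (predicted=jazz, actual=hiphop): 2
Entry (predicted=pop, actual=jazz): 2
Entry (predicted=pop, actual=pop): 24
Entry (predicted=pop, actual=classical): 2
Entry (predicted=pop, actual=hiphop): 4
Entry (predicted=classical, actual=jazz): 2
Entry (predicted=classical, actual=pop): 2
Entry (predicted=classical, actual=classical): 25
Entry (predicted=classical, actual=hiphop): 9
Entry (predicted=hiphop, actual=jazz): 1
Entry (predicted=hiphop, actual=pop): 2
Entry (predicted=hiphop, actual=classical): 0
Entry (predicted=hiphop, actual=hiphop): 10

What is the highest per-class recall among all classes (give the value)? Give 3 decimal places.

Per-class recall (TP/(TP+FN)):
  jazz: TP=13, FN=2+2+1=5 → 13/18 = 0.7222
  pop: TP=24, FN=2+2+2=6 → 24/30 = 0.8000
  classical: TP=25, FN=1+2+0=3 → 25/28 = 0.8929
  hiphop: TP=10, FN=2+4+9=15 → 10/25 = 0.4000
Highest is class 'classical' with recall = 0.893.

0.893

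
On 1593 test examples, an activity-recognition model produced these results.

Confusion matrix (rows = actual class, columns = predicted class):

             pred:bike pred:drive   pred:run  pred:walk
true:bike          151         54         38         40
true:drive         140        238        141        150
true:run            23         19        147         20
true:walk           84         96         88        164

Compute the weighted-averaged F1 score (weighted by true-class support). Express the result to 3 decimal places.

Per-class F1 score (2·TP/(2·TP+FP+FN)):
  bike: TP=151, FP=140+23+84=247, FN=54+38+40=132 → 302/681 = 0.4435
  drive: TP=238, FP=54+19+96=169, FN=140+141+150=431 → 476/1076 = 0.4424
  run: TP=147, FP=38+141+88=267, FN=23+19+20=62 → 294/623 = 0.4719
  walk: TP=164, FP=40+150+20=210, FN=84+96+88=268 → 328/806 = 0.4069
Weighted-F1 score = Σ (supportᵢ/N)·F1 scoreᵢ with N=1593: (283/1593)·0.4435 + (669/1593)·0.4424 + (209/1593)·0.4719 + (432/1593)·0.4069 = 0.437

0.437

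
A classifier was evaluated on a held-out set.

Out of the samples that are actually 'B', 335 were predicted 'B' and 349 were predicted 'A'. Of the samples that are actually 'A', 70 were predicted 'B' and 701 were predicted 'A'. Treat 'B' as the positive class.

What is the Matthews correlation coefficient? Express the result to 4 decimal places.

0.4443

MCC = (TP·TN − FP·FN) / √((TP+FP)(TP+FN)(TN+FP)(TN+FN))
Numerator = 335·701 − 70·349 = 210405
Denominator = √(405·684·771·1050) = √224261541000 = 473562.6052
MCC = 210405 / 473562.6052 = 0.4443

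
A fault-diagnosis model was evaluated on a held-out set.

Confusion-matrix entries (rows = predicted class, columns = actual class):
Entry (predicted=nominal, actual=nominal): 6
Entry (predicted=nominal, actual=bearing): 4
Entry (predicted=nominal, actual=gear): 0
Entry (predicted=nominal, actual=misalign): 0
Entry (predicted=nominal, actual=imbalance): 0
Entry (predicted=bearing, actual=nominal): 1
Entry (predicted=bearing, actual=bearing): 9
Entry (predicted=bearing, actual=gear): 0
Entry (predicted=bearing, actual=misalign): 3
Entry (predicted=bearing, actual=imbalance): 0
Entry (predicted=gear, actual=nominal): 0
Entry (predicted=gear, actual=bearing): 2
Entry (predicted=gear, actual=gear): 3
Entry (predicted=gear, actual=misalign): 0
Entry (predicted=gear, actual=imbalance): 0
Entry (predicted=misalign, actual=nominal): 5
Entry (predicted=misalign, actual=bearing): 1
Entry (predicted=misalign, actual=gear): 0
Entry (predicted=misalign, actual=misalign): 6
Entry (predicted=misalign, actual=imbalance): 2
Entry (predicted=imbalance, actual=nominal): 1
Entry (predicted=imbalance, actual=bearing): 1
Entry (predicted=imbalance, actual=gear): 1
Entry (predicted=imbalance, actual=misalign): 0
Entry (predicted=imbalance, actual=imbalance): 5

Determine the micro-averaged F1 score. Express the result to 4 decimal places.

0.5800

Micro-averaging pools counts across classes: ΣTP=29, ΣFP=21, ΣFN=21.
Micro-F1 score = 2·TP/(2·TP+FP+FN) on pooled counts = 0.5800 (equals overall accuracy in single-label multiclass).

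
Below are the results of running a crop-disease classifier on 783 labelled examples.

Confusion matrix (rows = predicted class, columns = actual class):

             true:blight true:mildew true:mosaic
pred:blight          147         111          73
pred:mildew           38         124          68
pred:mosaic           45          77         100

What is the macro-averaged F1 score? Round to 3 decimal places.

0.471

Per-class F1 score (2·TP/(2·TP+FP+FN)):
  blight: TP=147, FP=111+73=184, FN=38+45=83 → 294/561 = 0.5241
  mildew: TP=124, FP=38+68=106, FN=111+77=188 → 248/542 = 0.4576
  mosaic: TP=100, FP=45+77=122, FN=73+68=141 → 200/463 = 0.4320
Macro-F1 score = mean = (0.5241 + 0.4576 + 0.4320) / 3 = 0.471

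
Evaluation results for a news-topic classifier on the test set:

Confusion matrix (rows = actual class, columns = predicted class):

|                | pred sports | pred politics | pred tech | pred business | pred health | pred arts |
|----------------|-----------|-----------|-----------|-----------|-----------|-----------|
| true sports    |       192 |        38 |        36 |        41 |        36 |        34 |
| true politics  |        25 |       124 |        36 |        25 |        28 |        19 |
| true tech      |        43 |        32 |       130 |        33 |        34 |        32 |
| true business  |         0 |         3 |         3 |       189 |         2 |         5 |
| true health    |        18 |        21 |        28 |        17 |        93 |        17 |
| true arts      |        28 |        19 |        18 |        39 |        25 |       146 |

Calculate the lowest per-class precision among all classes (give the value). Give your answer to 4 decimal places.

0.4266

Per-class precision (TP/(TP+FP)):
  sports: TP=192, FP=25+43+0+18+28=114 → 192/306 = 0.62745
  politics: TP=124, FP=38+32+3+21+19=113 → 124/237 = 0.52321
  tech: TP=130, FP=36+36+3+28+18=121 → 130/251 = 0.51793
  business: TP=189, FP=41+25+33+17+39=155 → 189/344 = 0.54942
  health: TP=93, FP=36+28+34+2+25=125 → 93/218 = 0.42661
  arts: TP=146, FP=34+19+32+5+17=107 → 146/253 = 0.57708
Lowest is class 'health' with precision = 0.4266.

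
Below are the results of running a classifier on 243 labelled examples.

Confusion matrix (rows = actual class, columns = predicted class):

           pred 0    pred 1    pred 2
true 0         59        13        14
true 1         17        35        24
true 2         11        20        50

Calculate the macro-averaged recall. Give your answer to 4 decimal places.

0.5880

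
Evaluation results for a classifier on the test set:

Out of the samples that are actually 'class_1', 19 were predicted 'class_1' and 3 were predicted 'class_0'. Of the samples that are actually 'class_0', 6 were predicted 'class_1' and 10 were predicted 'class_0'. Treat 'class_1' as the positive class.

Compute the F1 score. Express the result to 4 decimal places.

Precision = TP/(TP+FP) = 19/25 = 0.7600
Recall = TP/(TP+FN) = 19/22 = 0.8636
F1 = 2·TP/(2·TP+FP+FN) = 38/47 = 0.8085

0.8085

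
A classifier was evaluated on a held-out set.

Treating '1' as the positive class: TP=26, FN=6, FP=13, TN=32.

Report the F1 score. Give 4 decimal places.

Precision = TP/(TP+FP) = 26/39 = 0.6667
Recall = TP/(TP+FN) = 26/32 = 0.8125
F1 = 2·TP/(2·TP+FP+FN) = 52/71 = 0.7324

0.7324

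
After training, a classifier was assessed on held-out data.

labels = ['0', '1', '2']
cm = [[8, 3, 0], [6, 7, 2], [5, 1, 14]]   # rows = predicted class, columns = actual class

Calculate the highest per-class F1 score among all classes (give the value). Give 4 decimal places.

0.7778

Per-class F1 score (2·TP/(2·TP+FP+FN)):
  0: TP=8, FP=3+0=3, FN=6+5=11 → 16/30 = 0.53333
  1: TP=7, FP=6+2=8, FN=3+1=4 → 14/26 = 0.53846
  2: TP=14, FP=5+1=6, FN=0+2=2 → 28/36 = 0.77778
Highest is class '2' with F1 score = 0.7778.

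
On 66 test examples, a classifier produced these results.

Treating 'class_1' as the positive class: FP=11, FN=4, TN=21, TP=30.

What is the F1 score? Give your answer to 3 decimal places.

Precision = TP/(TP+FP) = 30/41 = 0.7317
Recall = TP/(TP+FN) = 30/34 = 0.8824
F1 = 2·TP/(2·TP+FP+FN) = 60/75 = 0.800

0.800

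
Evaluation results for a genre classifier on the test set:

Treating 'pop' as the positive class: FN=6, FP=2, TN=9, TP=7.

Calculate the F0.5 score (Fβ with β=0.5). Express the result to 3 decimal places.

Fβ = (1+β²)·TP / ((1+β²)·TP + β²·FN + FP), with β²=1/4
= 1.25·7 / (1.25·7 + 0.25·6 + 2) = 0.714

0.714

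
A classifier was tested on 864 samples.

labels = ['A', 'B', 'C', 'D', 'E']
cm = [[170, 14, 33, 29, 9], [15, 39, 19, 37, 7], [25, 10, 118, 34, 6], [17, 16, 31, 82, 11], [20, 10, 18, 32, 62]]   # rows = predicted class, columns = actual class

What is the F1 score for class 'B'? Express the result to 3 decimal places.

0.379

Take TP from the diagonal, FP from the rest of the 'B' prediction marginal, FN from the rest of the 'B' actual marginal.
F1 score = 2·TP/(2·TP+FP+FN).
B: TP=39, FP=15+19+37+7=78, FN=14+10+16+10=50 → 78/206 = 0.3786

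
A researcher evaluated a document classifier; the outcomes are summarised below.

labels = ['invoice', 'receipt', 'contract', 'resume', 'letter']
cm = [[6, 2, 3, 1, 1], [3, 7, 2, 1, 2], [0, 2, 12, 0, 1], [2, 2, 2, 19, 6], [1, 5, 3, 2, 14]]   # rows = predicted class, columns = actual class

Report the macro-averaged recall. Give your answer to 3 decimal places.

Per-class recall (TP/(TP+FN)):
  invoice: TP=6, FN=3+0+2+1=6 → 6/12 = 0.5000
  receipt: TP=7, FN=2+2+2+5=11 → 7/18 = 0.3889
  contract: TP=12, FN=3+2+2+3=10 → 12/22 = 0.5455
  resume: TP=19, FN=1+1+0+2=4 → 19/23 = 0.8261
  letter: TP=14, FN=1+2+1+6=10 → 14/24 = 0.5833
Macro-recall = mean = (0.5000 + 0.3889 + 0.5455 + 0.8261 + 0.5833) / 5 = 0.569

0.569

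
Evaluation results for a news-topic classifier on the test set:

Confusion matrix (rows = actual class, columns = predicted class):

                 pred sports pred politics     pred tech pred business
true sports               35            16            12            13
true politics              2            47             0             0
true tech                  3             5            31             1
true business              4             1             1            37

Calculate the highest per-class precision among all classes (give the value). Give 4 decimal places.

0.7955

Per-class precision (TP/(TP+FP)):
  sports: TP=35, FP=2+3+4=9 → 35/44 = 0.79545
  politics: TP=47, FP=16+5+1=22 → 47/69 = 0.68116
  tech: TP=31, FP=12+0+1=13 → 31/44 = 0.70455
  business: TP=37, FP=13+0+1=14 → 37/51 = 0.72549
Highest is class 'sports' with precision = 0.7955.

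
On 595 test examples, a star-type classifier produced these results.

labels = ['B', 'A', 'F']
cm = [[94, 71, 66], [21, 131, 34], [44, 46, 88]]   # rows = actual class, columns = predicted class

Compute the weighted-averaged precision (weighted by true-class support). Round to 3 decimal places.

Per-class precision (TP/(TP+FP)):
  B: TP=94, FP=21+44=65 → 94/159 = 0.5912
  A: TP=131, FP=71+46=117 → 131/248 = 0.5282
  F: TP=88, FP=66+34=100 → 88/188 = 0.4681
Weighted-precision = Σ (supportᵢ/N)·precisionᵢ with N=595: (231/595)·0.5912 + (186/595)·0.5282 + (178/595)·0.4681 = 0.535

0.535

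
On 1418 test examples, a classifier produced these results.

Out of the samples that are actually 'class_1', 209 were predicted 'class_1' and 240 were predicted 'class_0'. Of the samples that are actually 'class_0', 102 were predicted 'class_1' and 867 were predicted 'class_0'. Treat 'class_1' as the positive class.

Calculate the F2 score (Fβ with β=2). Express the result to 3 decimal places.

0.496

Fβ = (1+β²)·TP / ((1+β²)·TP + β²·FN + FP), with β²=4
= 5·209 / (5·209 + 4·240 + 102) = 0.496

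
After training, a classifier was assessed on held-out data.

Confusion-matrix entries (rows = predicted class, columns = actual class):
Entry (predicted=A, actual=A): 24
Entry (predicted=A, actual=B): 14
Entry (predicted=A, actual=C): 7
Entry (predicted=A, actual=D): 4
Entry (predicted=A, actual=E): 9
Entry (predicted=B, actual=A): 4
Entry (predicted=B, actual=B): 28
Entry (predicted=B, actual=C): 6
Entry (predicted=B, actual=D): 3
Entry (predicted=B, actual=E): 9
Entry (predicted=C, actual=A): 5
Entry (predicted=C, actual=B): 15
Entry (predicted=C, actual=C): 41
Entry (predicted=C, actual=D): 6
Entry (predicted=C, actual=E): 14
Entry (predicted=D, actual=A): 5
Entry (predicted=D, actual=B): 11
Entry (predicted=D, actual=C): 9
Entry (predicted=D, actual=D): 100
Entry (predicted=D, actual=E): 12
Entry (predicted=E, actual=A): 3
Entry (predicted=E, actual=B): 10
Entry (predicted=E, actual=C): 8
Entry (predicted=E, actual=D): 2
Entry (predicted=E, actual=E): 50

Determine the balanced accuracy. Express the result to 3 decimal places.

0.585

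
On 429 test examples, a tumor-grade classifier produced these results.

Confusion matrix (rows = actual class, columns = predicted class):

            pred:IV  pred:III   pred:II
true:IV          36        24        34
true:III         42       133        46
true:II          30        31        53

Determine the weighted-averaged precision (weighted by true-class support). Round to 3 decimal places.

0.543

Per-class precision (TP/(TP+FP)):
  IV: TP=36, FP=42+30=72 → 36/108 = 0.3333
  III: TP=133, FP=24+31=55 → 133/188 = 0.7074
  II: TP=53, FP=34+46=80 → 53/133 = 0.3985
Weighted-precision = Σ (supportᵢ/N)·precisionᵢ with N=429: (94/429)·0.3333 + (221/429)·0.7074 + (114/429)·0.3985 = 0.543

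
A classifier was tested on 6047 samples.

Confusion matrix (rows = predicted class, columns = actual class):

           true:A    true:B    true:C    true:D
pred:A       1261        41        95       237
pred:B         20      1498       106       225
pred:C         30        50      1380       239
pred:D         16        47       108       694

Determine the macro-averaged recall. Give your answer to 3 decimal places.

Per-class recall (TP/(TP+FN)):
  A: TP=1261, FN=20+30+16=66 → 1261/1327 = 0.9503
  B: TP=1498, FN=41+50+47=138 → 1498/1636 = 0.9156
  C: TP=1380, FN=95+106+108=309 → 1380/1689 = 0.8171
  D: TP=694, FN=237+225+239=701 → 694/1395 = 0.4975
Macro-recall = mean = (0.9503 + 0.9156 + 0.8171 + 0.4975) / 4 = 0.795

0.795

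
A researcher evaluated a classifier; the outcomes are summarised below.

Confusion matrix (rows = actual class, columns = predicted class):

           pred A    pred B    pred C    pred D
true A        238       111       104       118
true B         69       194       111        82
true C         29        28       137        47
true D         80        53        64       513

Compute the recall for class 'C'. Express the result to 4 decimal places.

0.5685

recall = TP/(TP+FN).
C: TP=137, FN=29+28+47=104 → 137/241 = 0.56846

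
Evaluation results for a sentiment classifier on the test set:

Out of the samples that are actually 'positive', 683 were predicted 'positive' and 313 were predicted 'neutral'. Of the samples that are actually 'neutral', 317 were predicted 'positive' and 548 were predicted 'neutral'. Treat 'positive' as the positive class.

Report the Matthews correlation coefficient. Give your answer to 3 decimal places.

0.319

MCC = (TP·TN − FP·FN) / √((TP+FP)(TP+FN)(TN+FP)(TN+FN))
Numerator = 683·548 − 317·313 = 275063
Denominator = √(1000·996·865·861) = √741785940000 = 861269.9577
MCC = 275063 / 861269.9577 = 0.319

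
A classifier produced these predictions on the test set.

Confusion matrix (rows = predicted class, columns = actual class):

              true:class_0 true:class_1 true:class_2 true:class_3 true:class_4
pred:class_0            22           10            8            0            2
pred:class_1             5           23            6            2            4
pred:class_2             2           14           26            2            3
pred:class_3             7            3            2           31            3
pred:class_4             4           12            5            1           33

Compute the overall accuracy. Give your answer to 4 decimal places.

0.5870

Accuracy = trace / total = (22+23+26+31+33=135) / 230 = 135/230 = 0.5870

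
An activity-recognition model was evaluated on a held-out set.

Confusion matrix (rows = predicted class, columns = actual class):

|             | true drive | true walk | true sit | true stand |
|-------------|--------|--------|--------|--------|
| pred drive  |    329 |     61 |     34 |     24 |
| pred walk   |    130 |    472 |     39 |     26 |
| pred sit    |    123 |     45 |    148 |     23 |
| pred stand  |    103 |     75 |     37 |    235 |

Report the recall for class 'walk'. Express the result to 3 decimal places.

0.723

Take TP from the diagonal, FP from the rest of the 'walk' prediction marginal, FN from the rest of the 'walk' actual marginal.
recall = TP/(TP+FN).
walk: TP=472, FN=61+45+75=181 → 472/653 = 0.7228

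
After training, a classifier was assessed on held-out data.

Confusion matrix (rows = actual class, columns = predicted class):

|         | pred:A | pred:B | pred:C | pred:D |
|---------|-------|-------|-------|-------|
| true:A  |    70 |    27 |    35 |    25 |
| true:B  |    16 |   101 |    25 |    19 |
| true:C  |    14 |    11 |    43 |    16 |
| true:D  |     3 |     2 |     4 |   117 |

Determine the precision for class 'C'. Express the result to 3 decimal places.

0.402

Take TP from the diagonal, FP from the rest of the 'C' prediction marginal, FN from the rest of the 'C' actual marginal.
precision = TP/(TP+FP).
C: TP=43, FP=35+25+4=64 → 43/107 = 0.4019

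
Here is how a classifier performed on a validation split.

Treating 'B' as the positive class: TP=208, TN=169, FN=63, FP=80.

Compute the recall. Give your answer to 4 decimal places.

0.7675

Recall = TP/(TP+FN) = 208/(208+63) = 208/271 = 0.7675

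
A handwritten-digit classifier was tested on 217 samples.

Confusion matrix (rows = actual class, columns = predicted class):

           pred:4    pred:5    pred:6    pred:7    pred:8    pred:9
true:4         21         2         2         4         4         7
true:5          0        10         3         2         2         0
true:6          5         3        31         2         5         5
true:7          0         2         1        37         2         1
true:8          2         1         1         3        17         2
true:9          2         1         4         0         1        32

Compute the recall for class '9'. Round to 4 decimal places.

0.8000

Take TP from the diagonal, FP from the rest of the '9' prediction marginal, FN from the rest of the '9' actual marginal.
recall = TP/(TP+FN).
9: TP=32, FN=2+1+4+0+1=8 → 32/40 = 0.80000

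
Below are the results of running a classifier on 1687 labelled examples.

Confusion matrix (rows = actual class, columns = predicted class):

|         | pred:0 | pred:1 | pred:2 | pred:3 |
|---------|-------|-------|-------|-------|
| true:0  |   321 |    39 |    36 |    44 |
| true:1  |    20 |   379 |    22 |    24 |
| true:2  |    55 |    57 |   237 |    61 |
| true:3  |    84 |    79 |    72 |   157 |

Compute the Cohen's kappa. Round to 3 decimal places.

Observed agreement pₒ = trace/N = 1094/1687 = 0.6485
Expected agreement pₑ = Σ (rowᵢ·colᵢ)/N² = (440·480 + 445·554 + 410·367 + 392·286)/1687² = 0.2531
κ = (pₒ − pₑ)/(1 − pₑ) = (0.6485 − 0.2531)/(1 − 0.2531) = 0.529

0.529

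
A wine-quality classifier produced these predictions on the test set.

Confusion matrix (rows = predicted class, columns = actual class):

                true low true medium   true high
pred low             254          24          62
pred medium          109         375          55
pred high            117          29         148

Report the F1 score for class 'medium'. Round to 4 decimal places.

Treat 'medium' as positive and all other classes as negative.
F1 score = 2·TP/(2·TP+FP+FN).
medium: TP=375, FP=109+55=164, FN=24+29=53 → 750/967 = 0.77559

0.7756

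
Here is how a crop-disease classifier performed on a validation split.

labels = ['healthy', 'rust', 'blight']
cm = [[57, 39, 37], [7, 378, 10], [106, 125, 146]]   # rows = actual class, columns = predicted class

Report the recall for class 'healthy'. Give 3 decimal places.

0.429

One-vs-rest for 'healthy': TP = diagonal; FP = other classes predicted 'healthy'; FN = 'healthy' predicted as other.
recall = TP/(TP+FN).
healthy: TP=57, FN=39+37=76 → 57/133 = 0.4286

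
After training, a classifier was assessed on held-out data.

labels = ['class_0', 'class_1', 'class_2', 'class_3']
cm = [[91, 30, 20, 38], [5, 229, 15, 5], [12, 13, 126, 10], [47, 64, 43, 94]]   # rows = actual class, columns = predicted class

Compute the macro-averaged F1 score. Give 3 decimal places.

0.622

Per-class F1 score (2·TP/(2·TP+FP+FN)):
  class_0: TP=91, FP=5+12+47=64, FN=30+20+38=88 → 182/334 = 0.5449
  class_1: TP=229, FP=30+13+64=107, FN=5+15+5=25 → 458/590 = 0.7763
  class_2: TP=126, FP=20+15+43=78, FN=12+13+10=35 → 252/365 = 0.6904
  class_3: TP=94, FP=38+5+10=53, FN=47+64+43=154 → 188/395 = 0.4759
Macro-F1 score = mean = (0.5449 + 0.7763 + 0.6904 + 0.4759) / 4 = 0.622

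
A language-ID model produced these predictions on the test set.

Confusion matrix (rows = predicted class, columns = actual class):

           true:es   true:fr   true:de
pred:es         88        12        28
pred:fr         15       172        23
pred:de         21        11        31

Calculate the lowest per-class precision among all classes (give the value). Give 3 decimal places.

Per-class precision (TP/(TP+FP)):
  es: TP=88, FP=12+28=40 → 88/128 = 0.6875
  fr: TP=172, FP=15+23=38 → 172/210 = 0.8190
  de: TP=31, FP=21+11=32 → 31/63 = 0.4921
Lowest is class 'de' with precision = 0.492.

0.492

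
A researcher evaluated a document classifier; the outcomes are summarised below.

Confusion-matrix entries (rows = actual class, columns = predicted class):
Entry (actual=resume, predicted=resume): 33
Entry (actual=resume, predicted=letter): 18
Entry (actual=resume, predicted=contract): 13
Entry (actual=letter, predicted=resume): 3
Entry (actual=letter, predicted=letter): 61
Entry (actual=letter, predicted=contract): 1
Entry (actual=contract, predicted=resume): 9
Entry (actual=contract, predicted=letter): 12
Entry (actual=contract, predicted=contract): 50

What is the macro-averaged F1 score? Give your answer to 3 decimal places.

Per-class F1 score (2·TP/(2·TP+FP+FN)):
  resume: TP=33, FP=3+9=12, FN=18+13=31 → 66/109 = 0.6055
  letter: TP=61, FP=18+12=30, FN=3+1=4 → 122/156 = 0.7821
  contract: TP=50, FP=13+1=14, FN=9+12=21 → 100/135 = 0.7407
Macro-F1 score = mean = (0.6055 + 0.7821 + 0.7407) / 3 = 0.709

0.709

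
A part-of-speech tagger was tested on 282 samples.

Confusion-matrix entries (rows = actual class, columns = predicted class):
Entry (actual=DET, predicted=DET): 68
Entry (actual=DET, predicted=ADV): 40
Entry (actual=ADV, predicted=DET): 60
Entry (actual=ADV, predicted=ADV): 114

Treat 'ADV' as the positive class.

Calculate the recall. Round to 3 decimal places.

Recall = TP/(TP+FN) = 114/(114+60) = 114/174 = 0.655

0.655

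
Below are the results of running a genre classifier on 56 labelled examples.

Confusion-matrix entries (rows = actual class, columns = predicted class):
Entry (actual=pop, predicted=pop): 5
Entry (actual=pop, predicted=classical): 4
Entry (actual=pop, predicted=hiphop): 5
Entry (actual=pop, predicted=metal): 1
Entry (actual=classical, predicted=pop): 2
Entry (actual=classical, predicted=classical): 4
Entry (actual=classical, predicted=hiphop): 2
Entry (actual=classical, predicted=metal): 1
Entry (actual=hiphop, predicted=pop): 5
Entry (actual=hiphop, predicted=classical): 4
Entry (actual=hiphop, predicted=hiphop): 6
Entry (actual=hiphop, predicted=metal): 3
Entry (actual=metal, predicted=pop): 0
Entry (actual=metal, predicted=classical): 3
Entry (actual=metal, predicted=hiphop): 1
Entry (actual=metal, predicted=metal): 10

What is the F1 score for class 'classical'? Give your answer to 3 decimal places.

0.333

F1 score = 2·TP/(2·TP+FP+FN).
classical: TP=4, FP=4+4+3=11, FN=2+2+1=5 → 8/24 = 0.3333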